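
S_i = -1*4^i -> [-1, -4, -16, -64, -256]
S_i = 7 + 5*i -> [7, 12, 17, 22, 27]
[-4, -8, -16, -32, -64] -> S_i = -4*2^i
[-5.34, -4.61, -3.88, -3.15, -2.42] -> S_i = -5.34 + 0.73*i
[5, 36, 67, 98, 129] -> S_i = 5 + 31*i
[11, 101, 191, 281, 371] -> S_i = 11 + 90*i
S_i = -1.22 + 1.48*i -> [-1.22, 0.26, 1.74, 3.22, 4.7]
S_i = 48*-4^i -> [48, -192, 768, -3072, 12288]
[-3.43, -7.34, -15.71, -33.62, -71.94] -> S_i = -3.43*2.14^i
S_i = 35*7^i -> [35, 245, 1715, 12005, 84035]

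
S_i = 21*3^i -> [21, 63, 189, 567, 1701]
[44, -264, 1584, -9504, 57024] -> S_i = 44*-6^i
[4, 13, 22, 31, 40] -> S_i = 4 + 9*i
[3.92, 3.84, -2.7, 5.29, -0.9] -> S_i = Random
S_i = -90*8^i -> [-90, -720, -5760, -46080, -368640]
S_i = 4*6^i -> [4, 24, 144, 864, 5184]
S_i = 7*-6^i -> [7, -42, 252, -1512, 9072]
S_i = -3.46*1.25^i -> [-3.46, -4.32, -5.41, -6.76, -8.45]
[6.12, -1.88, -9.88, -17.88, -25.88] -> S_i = 6.12 + -8.00*i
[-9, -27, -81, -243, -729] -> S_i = -9*3^i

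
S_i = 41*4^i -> [41, 164, 656, 2624, 10496]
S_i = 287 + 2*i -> [287, 289, 291, 293, 295]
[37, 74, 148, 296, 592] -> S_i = 37*2^i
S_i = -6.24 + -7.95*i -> [-6.24, -14.19, -22.14, -30.09, -38.04]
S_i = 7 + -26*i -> [7, -19, -45, -71, -97]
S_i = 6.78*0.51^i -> [6.78, 3.46, 1.76, 0.9, 0.46]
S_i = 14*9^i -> [14, 126, 1134, 10206, 91854]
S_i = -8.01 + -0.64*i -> [-8.01, -8.65, -9.29, -9.93, -10.57]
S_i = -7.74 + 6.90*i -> [-7.74, -0.84, 6.06, 12.96, 19.86]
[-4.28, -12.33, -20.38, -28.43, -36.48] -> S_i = -4.28 + -8.05*i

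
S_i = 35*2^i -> [35, 70, 140, 280, 560]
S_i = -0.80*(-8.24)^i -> [-0.8, 6.59, -54.32, 447.58, -3688.07]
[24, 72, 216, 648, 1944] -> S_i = 24*3^i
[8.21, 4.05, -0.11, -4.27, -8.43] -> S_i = 8.21 + -4.16*i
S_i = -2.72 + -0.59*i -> [-2.72, -3.31, -3.9, -4.49, -5.08]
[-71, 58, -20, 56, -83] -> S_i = Random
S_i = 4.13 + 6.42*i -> [4.13, 10.55, 16.97, 23.39, 29.81]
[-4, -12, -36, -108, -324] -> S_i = -4*3^i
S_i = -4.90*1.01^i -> [-4.9, -4.95, -5.0, -5.05, -5.1]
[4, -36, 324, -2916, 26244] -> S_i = 4*-9^i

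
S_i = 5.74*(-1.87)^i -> [5.74, -10.73, 20.07, -37.54, 70.19]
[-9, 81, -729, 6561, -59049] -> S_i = -9*-9^i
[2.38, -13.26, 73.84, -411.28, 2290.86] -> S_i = 2.38*(-5.57)^i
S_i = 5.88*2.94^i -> [5.88, 17.29, 50.82, 149.42, 439.31]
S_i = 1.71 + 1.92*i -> [1.71, 3.63, 5.55, 7.47, 9.39]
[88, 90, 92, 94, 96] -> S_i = 88 + 2*i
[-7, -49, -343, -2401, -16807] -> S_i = -7*7^i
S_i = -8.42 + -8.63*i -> [-8.42, -17.05, -25.68, -34.31, -42.94]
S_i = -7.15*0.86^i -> [-7.15, -6.15, -5.29, -4.55, -3.91]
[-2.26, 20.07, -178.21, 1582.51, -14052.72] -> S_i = -2.26*(-8.88)^i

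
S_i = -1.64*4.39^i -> [-1.64, -7.2, -31.61, -138.75, -609.12]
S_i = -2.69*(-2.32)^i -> [-2.69, 6.24, -14.48, 33.59, -77.93]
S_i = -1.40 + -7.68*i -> [-1.4, -9.08, -16.76, -24.44, -32.12]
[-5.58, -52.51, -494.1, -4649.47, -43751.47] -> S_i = -5.58*9.41^i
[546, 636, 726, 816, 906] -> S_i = 546 + 90*i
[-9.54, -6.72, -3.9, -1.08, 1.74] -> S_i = -9.54 + 2.82*i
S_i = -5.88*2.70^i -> [-5.88, -15.88, -42.87, -115.74, -312.49]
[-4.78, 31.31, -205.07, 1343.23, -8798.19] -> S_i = -4.78*(-6.55)^i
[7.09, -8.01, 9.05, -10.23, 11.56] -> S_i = 7.09*(-1.13)^i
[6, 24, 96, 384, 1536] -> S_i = 6*4^i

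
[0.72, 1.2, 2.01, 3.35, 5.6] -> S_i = 0.72*1.67^i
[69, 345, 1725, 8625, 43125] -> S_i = 69*5^i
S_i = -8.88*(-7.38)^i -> [-8.88, 65.53, -483.64, 3569.29, -26341.37]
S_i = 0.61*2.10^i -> [0.61, 1.28, 2.69, 5.65, 11.86]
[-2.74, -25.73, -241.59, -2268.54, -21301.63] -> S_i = -2.74*9.39^i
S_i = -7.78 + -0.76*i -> [-7.78, -8.54, -9.3, -10.06, -10.82]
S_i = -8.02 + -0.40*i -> [-8.02, -8.42, -8.82, -9.22, -9.62]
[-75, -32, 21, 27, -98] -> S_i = Random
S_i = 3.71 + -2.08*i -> [3.71, 1.63, -0.45, -2.53, -4.61]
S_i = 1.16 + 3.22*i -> [1.16, 4.38, 7.6, 10.82, 14.04]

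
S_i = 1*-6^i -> [1, -6, 36, -216, 1296]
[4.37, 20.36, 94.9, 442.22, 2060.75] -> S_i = 4.37*4.66^i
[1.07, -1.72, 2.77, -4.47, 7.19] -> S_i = 1.07*(-1.61)^i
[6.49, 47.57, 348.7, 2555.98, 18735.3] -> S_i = 6.49*7.33^i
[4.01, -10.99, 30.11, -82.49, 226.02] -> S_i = 4.01*(-2.74)^i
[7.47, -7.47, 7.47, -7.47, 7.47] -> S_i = 7.47*(-1.00)^i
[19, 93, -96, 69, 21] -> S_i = Random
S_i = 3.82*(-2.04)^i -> [3.82, -7.79, 15.9, -32.43, 66.16]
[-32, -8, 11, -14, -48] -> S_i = Random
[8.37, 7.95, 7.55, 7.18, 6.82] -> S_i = 8.37*0.95^i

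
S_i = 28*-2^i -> [28, -56, 112, -224, 448]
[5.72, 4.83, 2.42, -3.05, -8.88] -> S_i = Random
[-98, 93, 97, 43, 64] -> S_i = Random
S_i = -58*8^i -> [-58, -464, -3712, -29696, -237568]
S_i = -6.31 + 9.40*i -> [-6.31, 3.09, 12.49, 21.89, 31.29]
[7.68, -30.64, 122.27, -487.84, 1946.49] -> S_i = 7.68*(-3.99)^i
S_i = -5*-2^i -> [-5, 10, -20, 40, -80]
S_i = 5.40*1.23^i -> [5.4, 6.64, 8.17, 10.05, 12.36]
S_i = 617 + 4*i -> [617, 621, 625, 629, 633]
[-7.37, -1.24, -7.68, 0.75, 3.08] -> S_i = Random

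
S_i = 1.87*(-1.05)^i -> [1.87, -1.96, 2.06, -2.16, 2.27]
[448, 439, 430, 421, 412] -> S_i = 448 + -9*i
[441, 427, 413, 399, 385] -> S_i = 441 + -14*i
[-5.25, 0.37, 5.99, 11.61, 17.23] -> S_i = -5.25 + 5.62*i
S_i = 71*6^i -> [71, 426, 2556, 15336, 92016]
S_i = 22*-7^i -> [22, -154, 1078, -7546, 52822]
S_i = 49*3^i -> [49, 147, 441, 1323, 3969]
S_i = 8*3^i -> [8, 24, 72, 216, 648]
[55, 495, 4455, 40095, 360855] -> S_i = 55*9^i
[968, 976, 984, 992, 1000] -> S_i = 968 + 8*i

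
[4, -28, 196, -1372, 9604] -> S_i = 4*-7^i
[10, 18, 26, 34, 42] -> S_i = 10 + 8*i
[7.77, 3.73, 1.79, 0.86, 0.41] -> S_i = 7.77*0.48^i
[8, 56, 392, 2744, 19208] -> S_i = 8*7^i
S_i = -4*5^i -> [-4, -20, -100, -500, -2500]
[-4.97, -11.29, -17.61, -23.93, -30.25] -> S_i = -4.97 + -6.32*i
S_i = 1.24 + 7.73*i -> [1.24, 8.97, 16.7, 24.43, 32.16]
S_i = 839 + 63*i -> [839, 902, 965, 1028, 1091]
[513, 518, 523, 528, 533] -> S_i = 513 + 5*i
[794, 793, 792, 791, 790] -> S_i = 794 + -1*i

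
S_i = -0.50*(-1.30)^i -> [-0.5, 0.65, -0.85, 1.1, -1.43]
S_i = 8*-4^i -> [8, -32, 128, -512, 2048]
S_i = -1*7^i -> [-1, -7, -49, -343, -2401]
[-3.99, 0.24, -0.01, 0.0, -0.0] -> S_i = -3.99*(-0.06)^i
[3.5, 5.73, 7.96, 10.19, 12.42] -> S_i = 3.50 + 2.23*i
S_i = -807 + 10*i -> [-807, -797, -787, -777, -767]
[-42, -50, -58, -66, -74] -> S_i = -42 + -8*i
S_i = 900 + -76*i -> [900, 824, 748, 672, 596]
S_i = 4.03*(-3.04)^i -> [4.03, -12.25, 37.24, -113.22, 344.19]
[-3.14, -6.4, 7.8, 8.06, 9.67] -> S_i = Random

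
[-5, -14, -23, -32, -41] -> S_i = -5 + -9*i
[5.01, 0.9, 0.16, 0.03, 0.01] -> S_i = 5.01*0.18^i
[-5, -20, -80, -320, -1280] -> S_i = -5*4^i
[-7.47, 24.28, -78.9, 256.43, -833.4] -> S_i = -7.47*(-3.25)^i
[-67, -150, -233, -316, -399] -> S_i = -67 + -83*i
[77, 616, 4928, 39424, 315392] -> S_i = 77*8^i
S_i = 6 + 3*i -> [6, 9, 12, 15, 18]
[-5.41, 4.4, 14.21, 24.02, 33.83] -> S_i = -5.41 + 9.81*i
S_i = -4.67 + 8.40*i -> [-4.67, 3.73, 12.13, 20.53, 28.93]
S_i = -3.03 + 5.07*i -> [-3.03, 2.04, 7.11, 12.18, 17.25]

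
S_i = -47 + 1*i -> [-47, -46, -45, -44, -43]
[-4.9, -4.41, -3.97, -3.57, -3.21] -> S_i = -4.90*0.90^i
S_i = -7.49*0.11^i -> [-7.49, -0.82, -0.09, -0.01, -0.0]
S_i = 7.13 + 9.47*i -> [7.13, 16.6, 26.07, 35.54, 45.01]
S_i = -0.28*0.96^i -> [-0.28, -0.27, -0.26, -0.25, -0.24]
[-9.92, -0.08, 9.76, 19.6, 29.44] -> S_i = -9.92 + 9.84*i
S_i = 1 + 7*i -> [1, 8, 15, 22, 29]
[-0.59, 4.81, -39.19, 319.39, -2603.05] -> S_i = -0.59*(-8.15)^i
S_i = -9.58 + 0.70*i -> [-9.58, -8.88, -8.18, -7.48, -6.78]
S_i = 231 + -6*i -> [231, 225, 219, 213, 207]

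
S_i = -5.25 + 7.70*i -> [-5.25, 2.45, 10.15, 17.85, 25.55]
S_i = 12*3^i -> [12, 36, 108, 324, 972]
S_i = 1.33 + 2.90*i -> [1.33, 4.23, 7.13, 10.03, 12.93]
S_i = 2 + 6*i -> [2, 8, 14, 20, 26]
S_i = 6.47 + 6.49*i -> [6.47, 12.96, 19.45, 25.94, 32.43]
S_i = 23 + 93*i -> [23, 116, 209, 302, 395]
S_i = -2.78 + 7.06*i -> [-2.78, 4.28, 11.34, 18.4, 25.46]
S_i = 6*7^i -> [6, 42, 294, 2058, 14406]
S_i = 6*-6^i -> [6, -36, 216, -1296, 7776]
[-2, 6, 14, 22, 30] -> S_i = -2 + 8*i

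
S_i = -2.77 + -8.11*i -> [-2.77, -10.88, -18.99, -27.1, -35.21]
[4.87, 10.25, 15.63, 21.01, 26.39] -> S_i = 4.87 + 5.38*i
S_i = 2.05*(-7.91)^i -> [2.05, -16.22, 128.26, -1014.57, 8025.27]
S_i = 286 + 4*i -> [286, 290, 294, 298, 302]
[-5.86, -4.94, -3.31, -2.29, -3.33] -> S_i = Random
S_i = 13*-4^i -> [13, -52, 208, -832, 3328]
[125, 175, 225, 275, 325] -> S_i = 125 + 50*i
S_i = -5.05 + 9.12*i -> [-5.05, 4.07, 13.19, 22.31, 31.43]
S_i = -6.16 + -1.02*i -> [-6.16, -7.18, -8.2, -9.22, -10.24]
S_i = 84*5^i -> [84, 420, 2100, 10500, 52500]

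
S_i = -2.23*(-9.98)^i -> [-2.23, 22.26, -222.11, 2216.65, -22122.13]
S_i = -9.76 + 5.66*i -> [-9.76, -4.1, 1.56, 7.22, 12.88]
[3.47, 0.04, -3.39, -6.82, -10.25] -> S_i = 3.47 + -3.43*i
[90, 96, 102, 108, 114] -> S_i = 90 + 6*i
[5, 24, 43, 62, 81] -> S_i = 5 + 19*i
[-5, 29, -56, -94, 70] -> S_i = Random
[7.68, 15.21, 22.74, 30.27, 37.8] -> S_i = 7.68 + 7.53*i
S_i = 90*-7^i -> [90, -630, 4410, -30870, 216090]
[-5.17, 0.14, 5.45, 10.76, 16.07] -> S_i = -5.17 + 5.31*i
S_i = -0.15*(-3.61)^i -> [-0.15, 0.54, -1.95, 7.06, -25.48]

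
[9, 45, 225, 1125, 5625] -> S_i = 9*5^i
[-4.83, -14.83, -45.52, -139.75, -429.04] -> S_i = -4.83*3.07^i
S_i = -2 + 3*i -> [-2, 1, 4, 7, 10]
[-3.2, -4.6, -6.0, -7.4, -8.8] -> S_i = -3.20 + -1.40*i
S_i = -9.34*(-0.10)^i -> [-9.34, 0.93, -0.09, 0.01, -0.0]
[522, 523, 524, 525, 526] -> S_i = 522 + 1*i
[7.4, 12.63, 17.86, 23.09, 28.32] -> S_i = 7.40 + 5.23*i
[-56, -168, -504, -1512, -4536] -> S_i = -56*3^i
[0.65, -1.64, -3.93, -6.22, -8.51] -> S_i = 0.65 + -2.29*i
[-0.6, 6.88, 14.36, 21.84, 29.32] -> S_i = -0.60 + 7.48*i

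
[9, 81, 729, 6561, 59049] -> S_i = 9*9^i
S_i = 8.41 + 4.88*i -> [8.41, 13.29, 18.17, 23.05, 27.93]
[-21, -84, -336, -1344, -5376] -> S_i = -21*4^i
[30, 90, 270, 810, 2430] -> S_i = 30*3^i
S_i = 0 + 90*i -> [0, 90, 180, 270, 360]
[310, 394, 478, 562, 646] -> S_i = 310 + 84*i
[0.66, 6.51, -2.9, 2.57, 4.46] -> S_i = Random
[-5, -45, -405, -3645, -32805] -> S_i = -5*9^i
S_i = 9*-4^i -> [9, -36, 144, -576, 2304]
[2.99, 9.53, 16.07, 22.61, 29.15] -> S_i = 2.99 + 6.54*i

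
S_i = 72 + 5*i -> [72, 77, 82, 87, 92]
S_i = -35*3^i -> [-35, -105, -315, -945, -2835]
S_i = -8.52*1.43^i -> [-8.52, -12.18, -17.42, -24.91, -35.63]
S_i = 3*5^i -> [3, 15, 75, 375, 1875]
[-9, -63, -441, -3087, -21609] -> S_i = -9*7^i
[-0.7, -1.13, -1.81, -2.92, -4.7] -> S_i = -0.70*1.61^i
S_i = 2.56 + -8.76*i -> [2.56, -6.2, -14.96, -23.72, -32.48]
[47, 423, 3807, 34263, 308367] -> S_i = 47*9^i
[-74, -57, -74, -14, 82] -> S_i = Random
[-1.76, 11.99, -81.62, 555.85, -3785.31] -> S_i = -1.76*(-6.81)^i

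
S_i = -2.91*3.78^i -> [-2.91, -11.0, -41.58, -157.17, -594.1]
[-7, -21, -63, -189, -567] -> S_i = -7*3^i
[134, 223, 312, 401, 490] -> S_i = 134 + 89*i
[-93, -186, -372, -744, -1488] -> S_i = -93*2^i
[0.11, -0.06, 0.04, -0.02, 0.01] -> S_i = 0.11*(-0.59)^i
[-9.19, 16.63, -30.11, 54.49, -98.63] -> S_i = -9.19*(-1.81)^i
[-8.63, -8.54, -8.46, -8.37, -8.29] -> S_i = -8.63*0.99^i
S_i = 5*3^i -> [5, 15, 45, 135, 405]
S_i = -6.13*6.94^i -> [-6.13, -42.54, -295.24, -2048.99, -14219.96]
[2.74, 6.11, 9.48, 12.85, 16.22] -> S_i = 2.74 + 3.37*i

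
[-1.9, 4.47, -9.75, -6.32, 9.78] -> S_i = Random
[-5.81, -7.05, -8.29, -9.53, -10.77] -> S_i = -5.81 + -1.24*i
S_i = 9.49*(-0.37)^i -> [9.49, -3.51, 1.3, -0.48, 0.18]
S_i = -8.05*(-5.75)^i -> [-8.05, 46.29, -266.15, 1530.38, -8799.69]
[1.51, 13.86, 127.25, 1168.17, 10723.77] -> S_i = 1.51*9.18^i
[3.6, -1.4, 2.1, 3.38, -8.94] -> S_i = Random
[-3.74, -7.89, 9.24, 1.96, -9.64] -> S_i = Random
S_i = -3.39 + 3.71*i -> [-3.39, 0.32, 4.03, 7.74, 11.45]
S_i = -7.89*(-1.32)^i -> [-7.89, 10.41, -13.75, 18.15, -23.95]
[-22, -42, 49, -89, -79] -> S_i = Random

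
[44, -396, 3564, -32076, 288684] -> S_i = 44*-9^i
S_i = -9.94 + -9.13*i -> [-9.94, -19.07, -28.2, -37.33, -46.46]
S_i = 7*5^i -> [7, 35, 175, 875, 4375]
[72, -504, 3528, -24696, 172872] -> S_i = 72*-7^i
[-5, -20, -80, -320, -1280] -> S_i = -5*4^i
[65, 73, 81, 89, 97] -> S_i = 65 + 8*i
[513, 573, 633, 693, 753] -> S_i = 513 + 60*i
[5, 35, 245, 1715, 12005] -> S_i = 5*7^i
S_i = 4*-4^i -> [4, -16, 64, -256, 1024]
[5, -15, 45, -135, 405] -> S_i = 5*-3^i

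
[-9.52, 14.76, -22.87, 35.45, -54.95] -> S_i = -9.52*(-1.55)^i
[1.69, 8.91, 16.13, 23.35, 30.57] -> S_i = 1.69 + 7.22*i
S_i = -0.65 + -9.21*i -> [-0.65, -9.86, -19.07, -28.28, -37.49]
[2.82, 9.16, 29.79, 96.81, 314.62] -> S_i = 2.82*3.25^i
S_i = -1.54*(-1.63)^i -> [-1.54, 2.51, -4.09, 6.67, -10.87]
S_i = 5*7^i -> [5, 35, 245, 1715, 12005]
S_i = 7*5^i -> [7, 35, 175, 875, 4375]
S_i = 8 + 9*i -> [8, 17, 26, 35, 44]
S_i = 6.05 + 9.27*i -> [6.05, 15.32, 24.59, 33.86, 43.13]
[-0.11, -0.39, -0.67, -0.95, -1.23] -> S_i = -0.11 + -0.28*i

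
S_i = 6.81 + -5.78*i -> [6.81, 1.03, -4.75, -10.53, -16.31]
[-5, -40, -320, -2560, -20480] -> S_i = -5*8^i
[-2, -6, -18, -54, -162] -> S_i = -2*3^i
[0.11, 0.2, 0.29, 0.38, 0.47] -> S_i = 0.11 + 0.09*i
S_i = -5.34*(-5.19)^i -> [-5.34, 27.71, -143.84, 746.52, -3874.46]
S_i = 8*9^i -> [8, 72, 648, 5832, 52488]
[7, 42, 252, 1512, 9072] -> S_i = 7*6^i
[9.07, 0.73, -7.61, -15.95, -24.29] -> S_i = 9.07 + -8.34*i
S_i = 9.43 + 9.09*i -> [9.43, 18.52, 27.61, 36.7, 45.79]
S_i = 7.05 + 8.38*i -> [7.05, 15.43, 23.81, 32.19, 40.57]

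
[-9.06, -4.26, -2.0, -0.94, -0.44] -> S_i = -9.06*0.47^i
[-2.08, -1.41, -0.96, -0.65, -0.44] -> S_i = -2.08*0.68^i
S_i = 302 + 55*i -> [302, 357, 412, 467, 522]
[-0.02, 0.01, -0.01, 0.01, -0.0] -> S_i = -0.02*(-0.69)^i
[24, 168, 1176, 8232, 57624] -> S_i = 24*7^i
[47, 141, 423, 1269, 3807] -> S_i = 47*3^i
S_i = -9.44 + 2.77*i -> [-9.44, -6.67, -3.9, -1.13, 1.64]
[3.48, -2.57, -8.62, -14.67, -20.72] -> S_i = 3.48 + -6.05*i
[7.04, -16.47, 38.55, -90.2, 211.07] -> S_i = 7.04*(-2.34)^i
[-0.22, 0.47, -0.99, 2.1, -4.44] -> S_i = -0.22*(-2.12)^i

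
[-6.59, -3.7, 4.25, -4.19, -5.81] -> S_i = Random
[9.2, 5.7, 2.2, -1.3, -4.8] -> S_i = 9.20 + -3.50*i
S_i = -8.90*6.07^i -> [-8.9, -54.02, -327.92, -1990.47, -12082.17]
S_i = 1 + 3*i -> [1, 4, 7, 10, 13]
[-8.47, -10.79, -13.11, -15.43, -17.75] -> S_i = -8.47 + -2.32*i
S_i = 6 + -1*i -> [6, 5, 4, 3, 2]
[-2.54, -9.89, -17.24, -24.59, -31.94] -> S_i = -2.54 + -7.35*i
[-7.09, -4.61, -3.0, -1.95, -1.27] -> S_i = -7.09*0.65^i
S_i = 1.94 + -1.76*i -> [1.94, 0.18, -1.58, -3.34, -5.1]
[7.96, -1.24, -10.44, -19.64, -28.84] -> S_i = 7.96 + -9.20*i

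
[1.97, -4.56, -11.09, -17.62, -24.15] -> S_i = 1.97 + -6.53*i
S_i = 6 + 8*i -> [6, 14, 22, 30, 38]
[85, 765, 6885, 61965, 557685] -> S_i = 85*9^i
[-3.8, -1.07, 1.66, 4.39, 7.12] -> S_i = -3.80 + 2.73*i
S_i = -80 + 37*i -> [-80, -43, -6, 31, 68]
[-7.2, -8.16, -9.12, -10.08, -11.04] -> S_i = -7.20 + -0.96*i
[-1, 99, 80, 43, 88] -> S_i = Random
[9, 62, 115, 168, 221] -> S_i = 9 + 53*i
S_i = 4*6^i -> [4, 24, 144, 864, 5184]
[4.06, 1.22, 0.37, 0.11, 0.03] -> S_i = 4.06*0.30^i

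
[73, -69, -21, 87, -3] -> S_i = Random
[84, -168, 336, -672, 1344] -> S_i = 84*-2^i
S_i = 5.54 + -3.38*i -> [5.54, 2.16, -1.22, -4.6, -7.98]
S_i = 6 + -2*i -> [6, 4, 2, 0, -2]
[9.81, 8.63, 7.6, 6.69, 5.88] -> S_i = 9.81*0.88^i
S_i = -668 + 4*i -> [-668, -664, -660, -656, -652]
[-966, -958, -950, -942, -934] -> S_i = -966 + 8*i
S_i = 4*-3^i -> [4, -12, 36, -108, 324]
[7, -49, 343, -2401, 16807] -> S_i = 7*-7^i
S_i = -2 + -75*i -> [-2, -77, -152, -227, -302]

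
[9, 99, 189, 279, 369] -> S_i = 9 + 90*i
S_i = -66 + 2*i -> [-66, -64, -62, -60, -58]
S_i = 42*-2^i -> [42, -84, 168, -336, 672]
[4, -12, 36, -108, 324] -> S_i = 4*-3^i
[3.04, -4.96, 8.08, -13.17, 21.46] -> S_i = 3.04*(-1.63)^i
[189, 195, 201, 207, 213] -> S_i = 189 + 6*i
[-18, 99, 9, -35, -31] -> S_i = Random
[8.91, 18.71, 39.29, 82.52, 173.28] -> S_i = 8.91*2.10^i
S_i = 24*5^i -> [24, 120, 600, 3000, 15000]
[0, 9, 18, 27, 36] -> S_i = 0 + 9*i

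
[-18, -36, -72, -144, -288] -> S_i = -18*2^i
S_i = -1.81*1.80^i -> [-1.81, -3.26, -5.86, -10.56, -19.0]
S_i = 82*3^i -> [82, 246, 738, 2214, 6642]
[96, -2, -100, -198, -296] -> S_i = 96 + -98*i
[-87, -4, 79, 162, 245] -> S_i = -87 + 83*i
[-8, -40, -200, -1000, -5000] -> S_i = -8*5^i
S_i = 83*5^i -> [83, 415, 2075, 10375, 51875]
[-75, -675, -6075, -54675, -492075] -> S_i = -75*9^i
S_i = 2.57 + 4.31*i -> [2.57, 6.88, 11.19, 15.5, 19.81]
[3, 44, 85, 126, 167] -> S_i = 3 + 41*i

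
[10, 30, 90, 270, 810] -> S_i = 10*3^i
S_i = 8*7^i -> [8, 56, 392, 2744, 19208]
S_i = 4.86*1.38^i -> [4.86, 6.71, 9.26, 12.77, 17.63]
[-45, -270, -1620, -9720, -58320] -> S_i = -45*6^i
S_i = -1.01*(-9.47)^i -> [-1.01, 9.56, -90.58, 857.77, -8123.09]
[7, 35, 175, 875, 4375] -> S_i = 7*5^i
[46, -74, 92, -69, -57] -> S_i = Random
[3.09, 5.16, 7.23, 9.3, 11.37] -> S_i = 3.09 + 2.07*i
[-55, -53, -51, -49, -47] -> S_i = -55 + 2*i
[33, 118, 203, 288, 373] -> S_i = 33 + 85*i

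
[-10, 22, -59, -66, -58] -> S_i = Random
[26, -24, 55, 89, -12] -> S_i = Random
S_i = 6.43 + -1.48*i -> [6.43, 4.95, 3.47, 1.99, 0.51]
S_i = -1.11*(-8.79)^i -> [-1.11, 9.76, -85.76, 753.86, -6626.41]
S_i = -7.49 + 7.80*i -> [-7.49, 0.31, 8.11, 15.91, 23.71]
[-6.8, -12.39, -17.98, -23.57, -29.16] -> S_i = -6.80 + -5.59*i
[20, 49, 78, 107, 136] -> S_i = 20 + 29*i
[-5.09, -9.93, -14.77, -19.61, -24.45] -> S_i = -5.09 + -4.84*i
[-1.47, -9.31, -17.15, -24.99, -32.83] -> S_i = -1.47 + -7.84*i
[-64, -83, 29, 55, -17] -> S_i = Random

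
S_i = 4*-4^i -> [4, -16, 64, -256, 1024]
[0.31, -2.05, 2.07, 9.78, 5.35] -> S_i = Random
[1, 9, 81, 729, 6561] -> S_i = 1*9^i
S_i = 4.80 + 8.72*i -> [4.8, 13.52, 22.24, 30.96, 39.68]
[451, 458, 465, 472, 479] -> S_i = 451 + 7*i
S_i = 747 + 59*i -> [747, 806, 865, 924, 983]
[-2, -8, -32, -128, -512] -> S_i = -2*4^i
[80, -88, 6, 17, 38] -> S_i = Random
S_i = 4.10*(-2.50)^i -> [4.1, -10.25, 25.62, -64.06, 160.16]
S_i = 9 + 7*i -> [9, 16, 23, 30, 37]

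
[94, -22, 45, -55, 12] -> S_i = Random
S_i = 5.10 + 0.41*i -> [5.1, 5.51, 5.92, 6.33, 6.74]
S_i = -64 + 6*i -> [-64, -58, -52, -46, -40]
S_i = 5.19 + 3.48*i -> [5.19, 8.67, 12.15, 15.63, 19.11]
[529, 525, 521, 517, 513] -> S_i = 529 + -4*i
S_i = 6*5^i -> [6, 30, 150, 750, 3750]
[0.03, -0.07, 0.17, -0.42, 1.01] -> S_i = 0.03*(-2.41)^i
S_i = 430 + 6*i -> [430, 436, 442, 448, 454]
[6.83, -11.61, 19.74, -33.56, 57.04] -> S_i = 6.83*(-1.70)^i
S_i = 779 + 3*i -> [779, 782, 785, 788, 791]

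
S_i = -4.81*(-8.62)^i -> [-4.81, 41.46, -357.4, 3080.82, -26556.7]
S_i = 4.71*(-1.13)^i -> [4.71, -5.32, 6.01, -6.8, 7.68]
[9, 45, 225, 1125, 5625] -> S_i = 9*5^i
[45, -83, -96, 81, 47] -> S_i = Random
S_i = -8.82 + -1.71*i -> [-8.82, -10.53, -12.24, -13.95, -15.66]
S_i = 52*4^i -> [52, 208, 832, 3328, 13312]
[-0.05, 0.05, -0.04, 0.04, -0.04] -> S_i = -0.05*(-0.93)^i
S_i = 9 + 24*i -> [9, 33, 57, 81, 105]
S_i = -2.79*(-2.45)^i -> [-2.79, 6.84, -16.75, 41.03, -100.52]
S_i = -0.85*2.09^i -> [-0.85, -1.78, -3.71, -7.76, -16.22]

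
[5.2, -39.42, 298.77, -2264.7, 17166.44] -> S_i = 5.20*(-7.58)^i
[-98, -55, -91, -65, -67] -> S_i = Random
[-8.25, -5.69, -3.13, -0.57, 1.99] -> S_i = -8.25 + 2.56*i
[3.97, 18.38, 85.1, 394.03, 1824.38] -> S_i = 3.97*4.63^i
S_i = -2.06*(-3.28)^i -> [-2.06, 6.76, -22.16, 72.69, -238.43]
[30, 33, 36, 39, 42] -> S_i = 30 + 3*i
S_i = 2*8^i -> [2, 16, 128, 1024, 8192]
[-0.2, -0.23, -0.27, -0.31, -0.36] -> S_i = -0.20*1.16^i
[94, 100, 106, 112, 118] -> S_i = 94 + 6*i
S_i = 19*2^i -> [19, 38, 76, 152, 304]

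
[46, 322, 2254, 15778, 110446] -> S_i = 46*7^i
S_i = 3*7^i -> [3, 21, 147, 1029, 7203]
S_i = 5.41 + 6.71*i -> [5.41, 12.12, 18.83, 25.54, 32.25]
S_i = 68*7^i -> [68, 476, 3332, 23324, 163268]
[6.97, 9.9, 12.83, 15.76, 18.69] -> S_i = 6.97 + 2.93*i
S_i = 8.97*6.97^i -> [8.97, 62.52, 435.77, 3037.32, 21170.13]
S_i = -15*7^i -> [-15, -105, -735, -5145, -36015]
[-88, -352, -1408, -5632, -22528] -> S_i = -88*4^i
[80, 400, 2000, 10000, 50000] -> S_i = 80*5^i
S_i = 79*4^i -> [79, 316, 1264, 5056, 20224]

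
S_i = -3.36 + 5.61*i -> [-3.36, 2.25, 7.86, 13.47, 19.08]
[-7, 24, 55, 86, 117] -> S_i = -7 + 31*i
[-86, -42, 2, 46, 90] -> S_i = -86 + 44*i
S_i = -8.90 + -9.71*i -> [-8.9, -18.61, -28.32, -38.03, -47.74]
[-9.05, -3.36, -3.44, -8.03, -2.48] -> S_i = Random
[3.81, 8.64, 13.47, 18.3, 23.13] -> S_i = 3.81 + 4.83*i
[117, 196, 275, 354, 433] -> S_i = 117 + 79*i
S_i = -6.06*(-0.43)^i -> [-6.06, 2.61, -1.12, 0.48, -0.21]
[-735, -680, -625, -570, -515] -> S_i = -735 + 55*i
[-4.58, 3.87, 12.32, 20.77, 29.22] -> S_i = -4.58 + 8.45*i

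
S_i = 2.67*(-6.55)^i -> [2.67, -17.49, 114.55, -750.3, 4914.47]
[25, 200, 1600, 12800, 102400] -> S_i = 25*8^i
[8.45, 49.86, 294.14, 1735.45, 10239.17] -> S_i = 8.45*5.90^i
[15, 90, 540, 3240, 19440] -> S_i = 15*6^i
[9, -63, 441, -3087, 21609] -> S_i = 9*-7^i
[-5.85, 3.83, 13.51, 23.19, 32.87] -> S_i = -5.85 + 9.68*i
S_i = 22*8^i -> [22, 176, 1408, 11264, 90112]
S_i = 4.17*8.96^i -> [4.17, 37.36, 334.77, 2999.58, 26876.21]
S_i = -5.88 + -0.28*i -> [-5.88, -6.16, -6.44, -6.72, -7.0]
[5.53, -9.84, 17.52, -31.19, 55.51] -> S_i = 5.53*(-1.78)^i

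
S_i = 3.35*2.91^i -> [3.35, 9.75, 28.37, 82.55, 240.22]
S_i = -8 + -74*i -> [-8, -82, -156, -230, -304]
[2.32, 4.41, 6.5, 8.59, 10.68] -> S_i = 2.32 + 2.09*i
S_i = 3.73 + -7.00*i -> [3.73, -3.27, -10.27, -17.27, -24.27]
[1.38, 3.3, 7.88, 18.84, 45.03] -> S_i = 1.38*2.39^i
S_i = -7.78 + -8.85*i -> [-7.78, -16.63, -25.48, -34.33, -43.18]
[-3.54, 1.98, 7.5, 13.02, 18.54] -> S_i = -3.54 + 5.52*i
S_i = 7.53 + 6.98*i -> [7.53, 14.51, 21.49, 28.47, 35.45]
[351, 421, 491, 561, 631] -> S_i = 351 + 70*i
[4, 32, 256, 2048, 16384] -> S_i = 4*8^i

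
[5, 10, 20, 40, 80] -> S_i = 5*2^i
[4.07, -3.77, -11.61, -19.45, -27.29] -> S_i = 4.07 + -7.84*i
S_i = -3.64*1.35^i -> [-3.64, -4.91, -6.63, -8.96, -12.09]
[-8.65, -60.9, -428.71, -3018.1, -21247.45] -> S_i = -8.65*7.04^i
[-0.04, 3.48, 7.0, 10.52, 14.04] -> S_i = -0.04 + 3.52*i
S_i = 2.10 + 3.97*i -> [2.1, 6.07, 10.04, 14.01, 17.98]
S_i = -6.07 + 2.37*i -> [-6.07, -3.7, -1.33, 1.04, 3.41]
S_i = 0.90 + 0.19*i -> [0.9, 1.09, 1.28, 1.47, 1.66]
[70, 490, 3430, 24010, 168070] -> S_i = 70*7^i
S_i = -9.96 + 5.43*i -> [-9.96, -4.53, 0.9, 6.33, 11.76]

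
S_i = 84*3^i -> [84, 252, 756, 2268, 6804]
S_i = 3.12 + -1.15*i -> [3.12, 1.97, 0.82, -0.33, -1.48]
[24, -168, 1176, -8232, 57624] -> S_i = 24*-7^i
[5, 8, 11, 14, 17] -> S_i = 5 + 3*i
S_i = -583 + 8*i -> [-583, -575, -567, -559, -551]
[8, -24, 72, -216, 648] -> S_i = 8*-3^i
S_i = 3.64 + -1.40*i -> [3.64, 2.24, 0.84, -0.56, -1.96]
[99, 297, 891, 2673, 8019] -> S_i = 99*3^i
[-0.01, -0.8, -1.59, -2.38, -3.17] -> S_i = -0.01 + -0.79*i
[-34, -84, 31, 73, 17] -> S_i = Random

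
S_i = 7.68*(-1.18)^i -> [7.68, -9.06, 10.69, -12.62, 14.89]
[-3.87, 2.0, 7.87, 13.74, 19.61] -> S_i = -3.87 + 5.87*i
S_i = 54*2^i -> [54, 108, 216, 432, 864]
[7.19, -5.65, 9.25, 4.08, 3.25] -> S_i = Random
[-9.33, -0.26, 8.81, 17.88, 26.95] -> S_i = -9.33 + 9.07*i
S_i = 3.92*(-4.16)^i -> [3.92, -16.31, 67.84, -282.21, 1173.98]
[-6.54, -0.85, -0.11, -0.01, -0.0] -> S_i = -6.54*0.13^i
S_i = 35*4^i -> [35, 140, 560, 2240, 8960]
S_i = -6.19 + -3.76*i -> [-6.19, -9.95, -13.71, -17.47, -21.23]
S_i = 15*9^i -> [15, 135, 1215, 10935, 98415]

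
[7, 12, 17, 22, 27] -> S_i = 7 + 5*i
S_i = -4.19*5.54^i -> [-4.19, -23.21, -128.6, -712.43, -3946.87]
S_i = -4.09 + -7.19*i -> [-4.09, -11.28, -18.47, -25.66, -32.85]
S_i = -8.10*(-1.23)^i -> [-8.1, 9.96, -12.25, 15.07, -18.54]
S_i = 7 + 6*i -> [7, 13, 19, 25, 31]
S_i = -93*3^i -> [-93, -279, -837, -2511, -7533]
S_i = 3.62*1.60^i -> [3.62, 5.79, 9.27, 14.83, 23.72]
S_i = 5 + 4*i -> [5, 9, 13, 17, 21]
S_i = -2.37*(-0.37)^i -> [-2.37, 0.88, -0.32, 0.12, -0.04]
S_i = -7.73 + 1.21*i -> [-7.73, -6.52, -5.31, -4.1, -2.89]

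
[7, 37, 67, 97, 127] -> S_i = 7 + 30*i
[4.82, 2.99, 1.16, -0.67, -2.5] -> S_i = 4.82 + -1.83*i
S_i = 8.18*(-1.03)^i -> [8.18, -8.43, 8.68, -8.94, 9.21]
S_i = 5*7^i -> [5, 35, 245, 1715, 12005]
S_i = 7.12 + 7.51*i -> [7.12, 14.63, 22.14, 29.65, 37.16]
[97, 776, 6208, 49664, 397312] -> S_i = 97*8^i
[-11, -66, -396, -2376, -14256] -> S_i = -11*6^i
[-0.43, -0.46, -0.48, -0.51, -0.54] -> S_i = -0.43*1.06^i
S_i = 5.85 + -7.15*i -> [5.85, -1.3, -8.45, -15.6, -22.75]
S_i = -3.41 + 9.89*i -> [-3.41, 6.48, 16.37, 26.26, 36.15]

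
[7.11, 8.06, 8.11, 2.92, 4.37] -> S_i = Random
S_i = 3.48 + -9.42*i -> [3.48, -5.94, -15.36, -24.78, -34.2]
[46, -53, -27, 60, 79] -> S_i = Random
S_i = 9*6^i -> [9, 54, 324, 1944, 11664]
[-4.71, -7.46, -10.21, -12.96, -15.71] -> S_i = -4.71 + -2.75*i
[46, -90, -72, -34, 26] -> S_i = Random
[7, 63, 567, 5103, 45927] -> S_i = 7*9^i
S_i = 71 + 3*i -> [71, 74, 77, 80, 83]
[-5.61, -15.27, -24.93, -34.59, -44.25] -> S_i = -5.61 + -9.66*i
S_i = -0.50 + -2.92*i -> [-0.5, -3.42, -6.34, -9.26, -12.18]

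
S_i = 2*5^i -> [2, 10, 50, 250, 1250]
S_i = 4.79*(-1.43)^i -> [4.79, -6.85, 9.8, -14.01, 20.03]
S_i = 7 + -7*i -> [7, 0, -7, -14, -21]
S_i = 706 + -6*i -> [706, 700, 694, 688, 682]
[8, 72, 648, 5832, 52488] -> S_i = 8*9^i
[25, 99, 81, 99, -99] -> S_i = Random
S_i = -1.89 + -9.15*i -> [-1.89, -11.04, -20.19, -29.34, -38.49]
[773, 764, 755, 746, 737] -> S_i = 773 + -9*i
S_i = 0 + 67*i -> [0, 67, 134, 201, 268]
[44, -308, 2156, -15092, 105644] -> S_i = 44*-7^i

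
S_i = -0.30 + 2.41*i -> [-0.3, 2.11, 4.52, 6.93, 9.34]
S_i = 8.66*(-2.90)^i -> [8.66, -25.11, 72.83, -211.21, 612.51]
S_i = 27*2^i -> [27, 54, 108, 216, 432]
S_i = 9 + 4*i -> [9, 13, 17, 21, 25]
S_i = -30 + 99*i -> [-30, 69, 168, 267, 366]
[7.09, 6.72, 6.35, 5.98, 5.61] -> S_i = 7.09 + -0.37*i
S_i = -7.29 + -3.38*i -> [-7.29, -10.67, -14.05, -17.43, -20.81]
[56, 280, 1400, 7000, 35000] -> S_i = 56*5^i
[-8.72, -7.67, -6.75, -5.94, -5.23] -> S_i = -8.72*0.88^i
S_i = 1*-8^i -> [1, -8, 64, -512, 4096]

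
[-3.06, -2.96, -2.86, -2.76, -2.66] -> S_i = -3.06 + 0.10*i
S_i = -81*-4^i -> [-81, 324, -1296, 5184, -20736]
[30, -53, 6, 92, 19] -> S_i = Random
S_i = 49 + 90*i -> [49, 139, 229, 319, 409]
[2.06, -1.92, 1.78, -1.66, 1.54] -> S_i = 2.06*(-0.93)^i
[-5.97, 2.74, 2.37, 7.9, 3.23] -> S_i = Random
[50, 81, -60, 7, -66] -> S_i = Random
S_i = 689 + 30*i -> [689, 719, 749, 779, 809]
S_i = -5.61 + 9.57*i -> [-5.61, 3.96, 13.53, 23.1, 32.67]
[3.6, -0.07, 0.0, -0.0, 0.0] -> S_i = 3.60*(-0.02)^i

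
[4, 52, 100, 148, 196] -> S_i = 4 + 48*i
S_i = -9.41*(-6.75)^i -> [-9.41, 63.52, -428.74, 2894.02, -19534.61]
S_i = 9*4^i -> [9, 36, 144, 576, 2304]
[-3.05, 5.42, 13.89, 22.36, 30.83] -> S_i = -3.05 + 8.47*i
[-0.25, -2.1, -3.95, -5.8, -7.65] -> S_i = -0.25 + -1.85*i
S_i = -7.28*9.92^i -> [-7.28, -72.22, -716.4, -7106.67, -70498.21]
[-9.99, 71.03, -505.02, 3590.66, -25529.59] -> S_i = -9.99*(-7.11)^i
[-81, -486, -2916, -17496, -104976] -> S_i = -81*6^i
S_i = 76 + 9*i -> [76, 85, 94, 103, 112]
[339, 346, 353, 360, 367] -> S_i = 339 + 7*i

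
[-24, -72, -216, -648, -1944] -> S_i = -24*3^i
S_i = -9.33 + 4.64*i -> [-9.33, -4.69, -0.05, 4.59, 9.23]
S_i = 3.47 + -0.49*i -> [3.47, 2.98, 2.49, 2.0, 1.51]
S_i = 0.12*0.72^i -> [0.12, 0.09, 0.06, 0.04, 0.03]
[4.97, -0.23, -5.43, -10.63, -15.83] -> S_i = 4.97 + -5.20*i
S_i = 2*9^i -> [2, 18, 162, 1458, 13122]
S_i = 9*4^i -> [9, 36, 144, 576, 2304]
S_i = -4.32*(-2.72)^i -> [-4.32, 11.75, -31.96, 86.93, -236.46]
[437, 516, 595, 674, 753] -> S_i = 437 + 79*i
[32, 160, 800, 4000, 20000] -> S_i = 32*5^i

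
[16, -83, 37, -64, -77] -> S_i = Random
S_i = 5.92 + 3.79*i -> [5.92, 9.71, 13.5, 17.29, 21.08]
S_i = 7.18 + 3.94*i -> [7.18, 11.12, 15.06, 19.0, 22.94]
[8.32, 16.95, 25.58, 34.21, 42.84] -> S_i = 8.32 + 8.63*i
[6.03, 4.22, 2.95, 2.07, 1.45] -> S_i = 6.03*0.70^i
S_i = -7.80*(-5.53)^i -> [-7.8, 43.13, -238.53, 1319.08, -7294.49]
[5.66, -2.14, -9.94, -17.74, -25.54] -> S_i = 5.66 + -7.80*i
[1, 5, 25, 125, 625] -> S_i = 1*5^i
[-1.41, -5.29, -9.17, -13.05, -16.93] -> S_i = -1.41 + -3.88*i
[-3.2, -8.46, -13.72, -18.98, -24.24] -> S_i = -3.20 + -5.26*i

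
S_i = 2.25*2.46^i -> [2.25, 5.54, 13.62, 33.5, 82.4]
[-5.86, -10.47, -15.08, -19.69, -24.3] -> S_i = -5.86 + -4.61*i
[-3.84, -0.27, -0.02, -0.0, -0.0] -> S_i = -3.84*0.07^i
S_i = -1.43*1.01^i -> [-1.43, -1.44, -1.46, -1.47, -1.49]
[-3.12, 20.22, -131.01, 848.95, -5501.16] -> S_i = -3.12*(-6.48)^i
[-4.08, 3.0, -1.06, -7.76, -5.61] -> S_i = Random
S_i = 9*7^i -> [9, 63, 441, 3087, 21609]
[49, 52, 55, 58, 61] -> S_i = 49 + 3*i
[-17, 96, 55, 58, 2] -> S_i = Random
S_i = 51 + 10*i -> [51, 61, 71, 81, 91]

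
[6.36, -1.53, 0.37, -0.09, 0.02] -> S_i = 6.36*(-0.24)^i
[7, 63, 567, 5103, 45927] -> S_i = 7*9^i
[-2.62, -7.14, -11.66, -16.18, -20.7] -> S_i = -2.62 + -4.52*i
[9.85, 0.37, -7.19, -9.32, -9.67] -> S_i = Random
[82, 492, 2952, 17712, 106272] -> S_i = 82*6^i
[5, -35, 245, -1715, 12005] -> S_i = 5*-7^i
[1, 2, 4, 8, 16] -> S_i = 1*2^i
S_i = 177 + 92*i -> [177, 269, 361, 453, 545]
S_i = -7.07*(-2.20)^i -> [-7.07, 15.55, -34.22, 75.28, -165.62]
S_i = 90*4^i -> [90, 360, 1440, 5760, 23040]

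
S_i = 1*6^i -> [1, 6, 36, 216, 1296]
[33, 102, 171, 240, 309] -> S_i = 33 + 69*i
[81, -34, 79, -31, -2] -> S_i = Random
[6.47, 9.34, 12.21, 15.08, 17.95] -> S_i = 6.47 + 2.87*i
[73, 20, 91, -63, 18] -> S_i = Random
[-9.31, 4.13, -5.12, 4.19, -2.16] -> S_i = Random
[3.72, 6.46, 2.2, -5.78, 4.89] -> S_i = Random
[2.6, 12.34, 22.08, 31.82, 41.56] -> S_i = 2.60 + 9.74*i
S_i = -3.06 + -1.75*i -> [-3.06, -4.81, -6.56, -8.31, -10.06]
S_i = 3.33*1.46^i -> [3.33, 4.86, 7.1, 10.36, 15.13]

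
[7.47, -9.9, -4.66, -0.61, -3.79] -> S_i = Random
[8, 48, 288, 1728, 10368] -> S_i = 8*6^i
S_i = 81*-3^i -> [81, -243, 729, -2187, 6561]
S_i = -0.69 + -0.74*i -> [-0.69, -1.43, -2.17, -2.91, -3.65]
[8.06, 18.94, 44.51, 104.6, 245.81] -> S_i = 8.06*2.35^i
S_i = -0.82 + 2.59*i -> [-0.82, 1.77, 4.36, 6.95, 9.54]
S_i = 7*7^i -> [7, 49, 343, 2401, 16807]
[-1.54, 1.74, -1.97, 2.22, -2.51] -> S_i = -1.54*(-1.13)^i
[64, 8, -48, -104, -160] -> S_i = 64 + -56*i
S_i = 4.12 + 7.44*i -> [4.12, 11.56, 19.0, 26.44, 33.88]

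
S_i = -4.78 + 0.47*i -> [-4.78, -4.31, -3.84, -3.37, -2.9]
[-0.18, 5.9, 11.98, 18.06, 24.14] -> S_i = -0.18 + 6.08*i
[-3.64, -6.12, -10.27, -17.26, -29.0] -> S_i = -3.64*1.68^i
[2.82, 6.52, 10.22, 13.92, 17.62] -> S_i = 2.82 + 3.70*i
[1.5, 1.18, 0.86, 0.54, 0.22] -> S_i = 1.50 + -0.32*i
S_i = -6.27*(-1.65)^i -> [-6.27, 10.35, -17.07, 28.17, -46.47]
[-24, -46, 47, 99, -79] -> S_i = Random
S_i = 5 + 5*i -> [5, 10, 15, 20, 25]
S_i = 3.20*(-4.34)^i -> [3.2, -13.89, 60.27, -261.59, 1135.3]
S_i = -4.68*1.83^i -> [-4.68, -8.56, -15.67, -28.68, -52.49]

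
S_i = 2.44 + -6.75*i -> [2.44, -4.31, -11.06, -17.81, -24.56]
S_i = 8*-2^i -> [8, -16, 32, -64, 128]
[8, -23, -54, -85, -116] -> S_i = 8 + -31*i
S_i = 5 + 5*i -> [5, 10, 15, 20, 25]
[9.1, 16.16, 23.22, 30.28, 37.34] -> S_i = 9.10 + 7.06*i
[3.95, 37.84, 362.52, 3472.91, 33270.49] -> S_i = 3.95*9.58^i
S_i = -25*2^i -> [-25, -50, -100, -200, -400]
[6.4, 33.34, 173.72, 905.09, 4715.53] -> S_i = 6.40*5.21^i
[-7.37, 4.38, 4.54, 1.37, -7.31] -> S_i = Random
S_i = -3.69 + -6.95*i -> [-3.69, -10.64, -17.59, -24.54, -31.49]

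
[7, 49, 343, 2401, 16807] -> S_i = 7*7^i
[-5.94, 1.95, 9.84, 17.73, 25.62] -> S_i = -5.94 + 7.89*i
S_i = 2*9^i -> [2, 18, 162, 1458, 13122]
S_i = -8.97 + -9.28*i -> [-8.97, -18.25, -27.53, -36.81, -46.09]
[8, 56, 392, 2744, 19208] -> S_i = 8*7^i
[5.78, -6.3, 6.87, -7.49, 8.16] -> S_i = 5.78*(-1.09)^i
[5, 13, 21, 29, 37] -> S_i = 5 + 8*i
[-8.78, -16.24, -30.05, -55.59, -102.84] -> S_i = -8.78*1.85^i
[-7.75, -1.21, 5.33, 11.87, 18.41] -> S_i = -7.75 + 6.54*i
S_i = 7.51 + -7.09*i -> [7.51, 0.42, -6.67, -13.76, -20.85]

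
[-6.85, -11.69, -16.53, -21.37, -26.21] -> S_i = -6.85 + -4.84*i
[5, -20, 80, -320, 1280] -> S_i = 5*-4^i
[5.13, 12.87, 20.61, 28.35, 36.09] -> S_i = 5.13 + 7.74*i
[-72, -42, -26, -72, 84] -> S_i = Random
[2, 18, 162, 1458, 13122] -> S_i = 2*9^i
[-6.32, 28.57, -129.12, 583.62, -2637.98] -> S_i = -6.32*(-4.52)^i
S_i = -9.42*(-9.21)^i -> [-9.42, 86.76, -799.04, 7359.19, -67778.11]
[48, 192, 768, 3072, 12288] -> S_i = 48*4^i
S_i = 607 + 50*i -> [607, 657, 707, 757, 807]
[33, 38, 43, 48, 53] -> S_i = 33 + 5*i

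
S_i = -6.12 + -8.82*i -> [-6.12, -14.94, -23.76, -32.58, -41.4]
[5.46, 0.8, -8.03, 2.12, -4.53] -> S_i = Random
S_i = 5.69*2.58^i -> [5.69, 14.68, 37.87, 97.72, 252.11]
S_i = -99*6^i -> [-99, -594, -3564, -21384, -128304]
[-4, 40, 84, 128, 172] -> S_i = -4 + 44*i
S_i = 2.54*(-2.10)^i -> [2.54, -5.33, 11.2, -23.52, 49.4]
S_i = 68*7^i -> [68, 476, 3332, 23324, 163268]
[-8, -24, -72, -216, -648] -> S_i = -8*3^i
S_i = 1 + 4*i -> [1, 5, 9, 13, 17]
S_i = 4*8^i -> [4, 32, 256, 2048, 16384]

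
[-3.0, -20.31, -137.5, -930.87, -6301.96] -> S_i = -3.00*6.77^i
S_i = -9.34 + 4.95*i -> [-9.34, -4.39, 0.56, 5.51, 10.46]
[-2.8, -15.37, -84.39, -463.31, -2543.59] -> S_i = -2.80*5.49^i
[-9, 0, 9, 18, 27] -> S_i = -9 + 9*i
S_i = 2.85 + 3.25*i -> [2.85, 6.1, 9.35, 12.6, 15.85]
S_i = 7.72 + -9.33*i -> [7.72, -1.61, -10.94, -20.27, -29.6]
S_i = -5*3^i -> [-5, -15, -45, -135, -405]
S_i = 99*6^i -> [99, 594, 3564, 21384, 128304]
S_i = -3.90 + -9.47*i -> [-3.9, -13.37, -22.84, -32.31, -41.78]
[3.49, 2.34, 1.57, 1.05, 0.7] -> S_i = 3.49*0.67^i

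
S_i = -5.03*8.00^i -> [-5.03, -40.24, -321.92, -2575.36, -20602.88]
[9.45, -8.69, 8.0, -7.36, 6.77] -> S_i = 9.45*(-0.92)^i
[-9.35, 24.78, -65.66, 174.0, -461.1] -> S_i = -9.35*(-2.65)^i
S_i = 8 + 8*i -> [8, 16, 24, 32, 40]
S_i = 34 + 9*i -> [34, 43, 52, 61, 70]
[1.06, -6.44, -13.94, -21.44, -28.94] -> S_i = 1.06 + -7.50*i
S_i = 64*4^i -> [64, 256, 1024, 4096, 16384]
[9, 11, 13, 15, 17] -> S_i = 9 + 2*i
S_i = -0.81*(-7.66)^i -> [-0.81, 6.2, -47.53, 364.06, -2788.69]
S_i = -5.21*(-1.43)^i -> [-5.21, 7.45, -10.65, 15.24, -21.79]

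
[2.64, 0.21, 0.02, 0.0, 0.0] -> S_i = 2.64*0.08^i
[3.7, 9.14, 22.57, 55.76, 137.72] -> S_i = 3.70*2.47^i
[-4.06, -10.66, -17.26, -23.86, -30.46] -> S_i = -4.06 + -6.60*i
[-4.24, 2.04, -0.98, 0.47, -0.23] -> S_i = -4.24*(-0.48)^i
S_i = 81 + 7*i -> [81, 88, 95, 102, 109]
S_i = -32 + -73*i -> [-32, -105, -178, -251, -324]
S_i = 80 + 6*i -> [80, 86, 92, 98, 104]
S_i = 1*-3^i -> [1, -3, 9, -27, 81]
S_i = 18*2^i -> [18, 36, 72, 144, 288]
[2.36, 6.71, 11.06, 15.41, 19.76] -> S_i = 2.36 + 4.35*i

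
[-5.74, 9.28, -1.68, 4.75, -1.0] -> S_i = Random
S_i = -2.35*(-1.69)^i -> [-2.35, 3.97, -6.71, 11.34, -19.17]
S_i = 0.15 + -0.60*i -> [0.15, -0.45, -1.05, -1.65, -2.25]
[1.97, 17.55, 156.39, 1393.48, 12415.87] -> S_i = 1.97*8.91^i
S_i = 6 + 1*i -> [6, 7, 8, 9, 10]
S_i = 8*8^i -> [8, 64, 512, 4096, 32768]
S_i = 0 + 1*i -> [0, 1, 2, 3, 4]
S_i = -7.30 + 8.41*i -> [-7.3, 1.11, 9.52, 17.93, 26.34]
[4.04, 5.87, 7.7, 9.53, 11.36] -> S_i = 4.04 + 1.83*i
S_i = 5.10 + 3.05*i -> [5.1, 8.15, 11.2, 14.25, 17.3]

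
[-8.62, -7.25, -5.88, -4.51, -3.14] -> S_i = -8.62 + 1.37*i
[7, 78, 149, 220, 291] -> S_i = 7 + 71*i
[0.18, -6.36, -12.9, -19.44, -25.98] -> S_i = 0.18 + -6.54*i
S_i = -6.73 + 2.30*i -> [-6.73, -4.43, -2.13, 0.17, 2.47]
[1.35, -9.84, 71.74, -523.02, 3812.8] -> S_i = 1.35*(-7.29)^i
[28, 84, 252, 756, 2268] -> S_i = 28*3^i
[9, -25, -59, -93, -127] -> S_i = 9 + -34*i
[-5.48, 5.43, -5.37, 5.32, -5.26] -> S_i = -5.48*(-0.99)^i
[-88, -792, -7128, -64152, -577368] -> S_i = -88*9^i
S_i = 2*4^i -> [2, 8, 32, 128, 512]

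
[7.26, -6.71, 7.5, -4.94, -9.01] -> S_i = Random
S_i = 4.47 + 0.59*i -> [4.47, 5.06, 5.65, 6.24, 6.83]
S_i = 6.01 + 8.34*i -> [6.01, 14.35, 22.69, 31.03, 39.37]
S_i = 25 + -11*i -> [25, 14, 3, -8, -19]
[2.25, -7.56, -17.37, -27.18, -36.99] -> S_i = 2.25 + -9.81*i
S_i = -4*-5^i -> [-4, 20, -100, 500, -2500]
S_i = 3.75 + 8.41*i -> [3.75, 12.16, 20.57, 28.98, 37.39]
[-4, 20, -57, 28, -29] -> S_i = Random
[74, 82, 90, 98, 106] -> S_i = 74 + 8*i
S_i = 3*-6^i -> [3, -18, 108, -648, 3888]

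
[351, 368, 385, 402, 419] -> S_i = 351 + 17*i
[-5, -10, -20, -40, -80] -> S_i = -5*2^i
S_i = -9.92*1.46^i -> [-9.92, -14.48, -21.15, -30.87, -45.07]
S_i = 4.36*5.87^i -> [4.36, 25.59, 150.23, 881.86, 5176.53]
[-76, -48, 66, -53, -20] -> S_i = Random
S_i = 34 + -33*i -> [34, 1, -32, -65, -98]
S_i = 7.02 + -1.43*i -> [7.02, 5.59, 4.16, 2.73, 1.3]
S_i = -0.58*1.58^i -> [-0.58, -0.92, -1.45, -2.29, -3.61]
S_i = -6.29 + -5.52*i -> [-6.29, -11.81, -17.33, -22.85, -28.37]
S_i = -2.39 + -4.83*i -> [-2.39, -7.22, -12.05, -16.88, -21.71]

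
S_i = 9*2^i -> [9, 18, 36, 72, 144]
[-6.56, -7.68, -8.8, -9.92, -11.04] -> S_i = -6.56 + -1.12*i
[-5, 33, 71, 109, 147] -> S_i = -5 + 38*i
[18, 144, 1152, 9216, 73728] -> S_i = 18*8^i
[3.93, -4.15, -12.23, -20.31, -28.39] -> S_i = 3.93 + -8.08*i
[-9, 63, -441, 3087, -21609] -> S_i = -9*-7^i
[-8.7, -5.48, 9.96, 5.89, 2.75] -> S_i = Random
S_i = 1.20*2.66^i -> [1.2, 3.19, 8.49, 22.59, 60.08]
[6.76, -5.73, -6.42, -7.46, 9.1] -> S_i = Random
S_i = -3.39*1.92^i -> [-3.39, -6.51, -12.5, -23.99, -46.07]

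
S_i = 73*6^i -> [73, 438, 2628, 15768, 94608]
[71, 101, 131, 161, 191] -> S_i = 71 + 30*i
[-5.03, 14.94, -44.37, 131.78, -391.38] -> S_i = -5.03*(-2.97)^i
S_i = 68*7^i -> [68, 476, 3332, 23324, 163268]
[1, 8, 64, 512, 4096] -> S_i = 1*8^i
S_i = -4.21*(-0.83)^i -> [-4.21, 3.49, -2.9, 2.41, -2.0]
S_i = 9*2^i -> [9, 18, 36, 72, 144]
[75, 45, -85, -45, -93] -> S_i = Random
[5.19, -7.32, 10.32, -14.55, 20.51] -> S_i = 5.19*(-1.41)^i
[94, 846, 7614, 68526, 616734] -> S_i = 94*9^i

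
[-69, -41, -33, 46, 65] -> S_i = Random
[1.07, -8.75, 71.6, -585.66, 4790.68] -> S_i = 1.07*(-8.18)^i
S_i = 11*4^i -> [11, 44, 176, 704, 2816]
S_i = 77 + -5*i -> [77, 72, 67, 62, 57]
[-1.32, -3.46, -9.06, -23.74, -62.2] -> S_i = -1.32*2.62^i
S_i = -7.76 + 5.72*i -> [-7.76, -2.04, 3.68, 9.4, 15.12]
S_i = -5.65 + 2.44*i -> [-5.65, -3.21, -0.77, 1.67, 4.11]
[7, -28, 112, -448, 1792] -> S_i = 7*-4^i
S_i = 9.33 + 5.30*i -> [9.33, 14.63, 19.93, 25.23, 30.53]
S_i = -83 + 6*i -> [-83, -77, -71, -65, -59]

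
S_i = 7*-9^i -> [7, -63, 567, -5103, 45927]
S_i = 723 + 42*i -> [723, 765, 807, 849, 891]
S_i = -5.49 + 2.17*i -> [-5.49, -3.32, -1.15, 1.02, 3.19]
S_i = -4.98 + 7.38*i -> [-4.98, 2.4, 9.78, 17.16, 24.54]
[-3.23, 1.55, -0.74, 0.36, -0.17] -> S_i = -3.23*(-0.48)^i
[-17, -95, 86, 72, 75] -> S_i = Random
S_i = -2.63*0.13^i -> [-2.63, -0.34, -0.04, -0.01, -0.0]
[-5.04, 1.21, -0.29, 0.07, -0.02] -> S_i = -5.04*(-0.24)^i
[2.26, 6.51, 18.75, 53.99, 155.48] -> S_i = 2.26*2.88^i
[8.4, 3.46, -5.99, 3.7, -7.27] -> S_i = Random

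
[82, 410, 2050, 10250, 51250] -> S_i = 82*5^i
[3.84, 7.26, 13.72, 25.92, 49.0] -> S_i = 3.84*1.89^i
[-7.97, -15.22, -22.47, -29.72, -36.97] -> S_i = -7.97 + -7.25*i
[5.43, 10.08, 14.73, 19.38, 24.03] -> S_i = 5.43 + 4.65*i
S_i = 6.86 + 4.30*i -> [6.86, 11.16, 15.46, 19.76, 24.06]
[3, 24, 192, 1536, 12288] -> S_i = 3*8^i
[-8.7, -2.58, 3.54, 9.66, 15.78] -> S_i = -8.70 + 6.12*i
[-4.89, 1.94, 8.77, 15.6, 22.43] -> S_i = -4.89 + 6.83*i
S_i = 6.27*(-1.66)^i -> [6.27, -10.41, 17.28, -28.68, 47.61]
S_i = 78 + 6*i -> [78, 84, 90, 96, 102]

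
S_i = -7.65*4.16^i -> [-7.65, -31.82, -132.39, -550.73, -2291.05]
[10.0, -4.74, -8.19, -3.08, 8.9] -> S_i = Random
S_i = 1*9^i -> [1, 9, 81, 729, 6561]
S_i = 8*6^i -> [8, 48, 288, 1728, 10368]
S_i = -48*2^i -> [-48, -96, -192, -384, -768]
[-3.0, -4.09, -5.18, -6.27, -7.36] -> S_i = -3.00 + -1.09*i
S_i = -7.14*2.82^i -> [-7.14, -20.13, -56.78, -160.12, -451.54]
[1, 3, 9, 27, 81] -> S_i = 1*3^i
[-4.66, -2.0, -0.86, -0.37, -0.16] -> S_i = -4.66*0.43^i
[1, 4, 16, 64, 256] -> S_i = 1*4^i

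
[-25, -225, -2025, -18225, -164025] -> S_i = -25*9^i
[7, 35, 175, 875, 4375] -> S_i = 7*5^i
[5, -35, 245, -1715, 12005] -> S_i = 5*-7^i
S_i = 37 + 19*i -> [37, 56, 75, 94, 113]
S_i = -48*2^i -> [-48, -96, -192, -384, -768]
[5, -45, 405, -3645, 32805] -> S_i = 5*-9^i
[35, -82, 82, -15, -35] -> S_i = Random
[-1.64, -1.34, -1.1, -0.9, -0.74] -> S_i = -1.64*0.82^i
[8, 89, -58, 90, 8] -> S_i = Random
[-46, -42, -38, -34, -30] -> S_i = -46 + 4*i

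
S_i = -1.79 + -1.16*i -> [-1.79, -2.95, -4.11, -5.27, -6.43]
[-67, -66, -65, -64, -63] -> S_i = -67 + 1*i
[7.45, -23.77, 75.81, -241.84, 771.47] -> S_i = 7.45*(-3.19)^i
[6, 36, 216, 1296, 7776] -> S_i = 6*6^i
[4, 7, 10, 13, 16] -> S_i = 4 + 3*i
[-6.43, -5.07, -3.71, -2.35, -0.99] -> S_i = -6.43 + 1.36*i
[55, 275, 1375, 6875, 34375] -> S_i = 55*5^i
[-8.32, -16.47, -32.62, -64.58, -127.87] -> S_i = -8.32*1.98^i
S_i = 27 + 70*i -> [27, 97, 167, 237, 307]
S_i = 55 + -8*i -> [55, 47, 39, 31, 23]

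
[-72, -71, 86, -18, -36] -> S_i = Random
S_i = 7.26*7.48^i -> [7.26, 54.3, 406.2, 3038.38, 22727.05]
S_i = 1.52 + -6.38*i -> [1.52, -4.86, -11.24, -17.62, -24.0]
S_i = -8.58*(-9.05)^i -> [-8.58, 77.65, -702.72, 6359.65, -57554.81]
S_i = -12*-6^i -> [-12, 72, -432, 2592, -15552]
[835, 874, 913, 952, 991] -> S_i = 835 + 39*i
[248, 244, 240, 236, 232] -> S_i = 248 + -4*i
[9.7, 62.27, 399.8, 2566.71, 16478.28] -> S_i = 9.70*6.42^i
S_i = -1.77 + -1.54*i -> [-1.77, -3.31, -4.85, -6.39, -7.93]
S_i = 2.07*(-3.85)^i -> [2.07, -7.97, 30.68, -118.13, 454.79]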